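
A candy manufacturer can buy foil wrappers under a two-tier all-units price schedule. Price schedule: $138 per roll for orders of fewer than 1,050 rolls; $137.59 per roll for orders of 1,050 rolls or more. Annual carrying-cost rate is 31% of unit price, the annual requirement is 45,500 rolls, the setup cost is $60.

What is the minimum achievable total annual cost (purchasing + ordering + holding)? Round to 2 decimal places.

H₁ = 31%×$138 = $42.7800;  H₂ = 31%×$137.59 = $42.6529
EOQ₁ = √(2×45,500×60/42.7800) = 357.25  (< 1,050, feasible at tier 1)
EOQ₂ = √(2×45,500×60/42.6529) = 357.78  (< 1,050 → use Q = 1,050 at tier-2 price)
TC(tier 1 (EOQ₁), Q≈357.3) = $6,294,283.28
TC(tier 2, Q≈1,050.0) = $6,285,337.77
Minimum at tier 2: $6,285,337.77

$6,285,337.77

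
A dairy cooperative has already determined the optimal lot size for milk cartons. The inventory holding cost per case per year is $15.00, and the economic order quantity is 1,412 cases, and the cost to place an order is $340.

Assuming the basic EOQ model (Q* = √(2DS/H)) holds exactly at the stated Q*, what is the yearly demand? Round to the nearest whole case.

EOQ relation: Q² = 2DS/H, so rearrange for the unknown.
D = Q²H / (2S) = 1,412² × 15 / (2 × 340) = 43,979.65

43,980 cases per year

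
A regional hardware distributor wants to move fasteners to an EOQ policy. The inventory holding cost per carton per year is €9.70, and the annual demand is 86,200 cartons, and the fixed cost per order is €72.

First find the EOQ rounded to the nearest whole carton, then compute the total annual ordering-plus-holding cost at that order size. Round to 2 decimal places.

2DS/H = 2·86,200·72/9.7 = 1,279,670.10
EOQ = √1,279,670.10 ≈ 1,131.23 → Q = 1,131 cartons
Annual ordering cost = (D/Q)·S = (86,200/1,131) × 72 = €5,487.53
Annual holding cost  = (Q/2)·H = (1,131/2) × 9.7 = €5,485.35
Total = €5,487.53 + €5,485.35 = €10,972.88

€10,972.88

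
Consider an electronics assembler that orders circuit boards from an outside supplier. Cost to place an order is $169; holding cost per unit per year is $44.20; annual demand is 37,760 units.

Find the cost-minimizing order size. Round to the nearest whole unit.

Q* = √(2·D·S / H) = √(2·37,760·169 / 44.2) = √288,752.9 ≈ 537.36

537 units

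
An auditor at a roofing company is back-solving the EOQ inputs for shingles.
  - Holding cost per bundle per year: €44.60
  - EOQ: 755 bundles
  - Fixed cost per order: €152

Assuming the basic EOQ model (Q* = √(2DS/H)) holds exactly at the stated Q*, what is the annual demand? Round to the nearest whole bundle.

83,629 bundles per year

From Q* = √(2DS/H) ⇒ Q*² = 2DS/H.
D = Q²H / (2S) = 755² × 44.6 / (2 × 152) = 83,628.67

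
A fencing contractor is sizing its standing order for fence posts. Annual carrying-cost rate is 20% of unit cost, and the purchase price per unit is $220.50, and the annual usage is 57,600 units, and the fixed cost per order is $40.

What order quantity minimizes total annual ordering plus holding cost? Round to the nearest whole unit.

323 units

H = i·C = 0.2 × $220.5 = $44.1000 per unit-year
2DS/H = 2·57,600·40/44.1 = 104,489.80
EOQ = √104,489.80 ≈ 323.25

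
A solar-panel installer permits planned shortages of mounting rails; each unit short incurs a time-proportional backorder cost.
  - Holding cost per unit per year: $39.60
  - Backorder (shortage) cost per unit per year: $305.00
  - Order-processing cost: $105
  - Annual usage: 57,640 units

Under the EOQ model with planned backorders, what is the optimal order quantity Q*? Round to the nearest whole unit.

588 units

Basic EOQ = √(2·57,640·105/39.6) = 552.871
Backorder adjustment √((H+b)/b) = √((39.6+305)/305) = 1.0629
Q* = 552.871 × 1.0629 ≈ 587.67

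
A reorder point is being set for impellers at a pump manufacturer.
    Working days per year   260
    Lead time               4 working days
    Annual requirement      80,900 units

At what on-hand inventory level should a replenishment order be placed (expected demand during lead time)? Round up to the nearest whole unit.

Daily demand d = 80,900 / 260 = 311.154 units/day
Demand during lead time = 311.154 × 4 = 1,244.62
Reorder point = 1,244.62 → round up

1,245 units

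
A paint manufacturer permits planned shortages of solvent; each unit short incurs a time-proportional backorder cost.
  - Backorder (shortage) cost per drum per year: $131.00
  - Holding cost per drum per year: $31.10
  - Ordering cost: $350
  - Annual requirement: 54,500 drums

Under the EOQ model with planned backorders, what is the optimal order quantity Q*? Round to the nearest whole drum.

Basic EOQ = √(2·54,500·350/31.1) = 1,107.560
Backorder adjustment √((H+b)/b) = √((31.1+131)/131) = 1.1124
Q* = 1,107.560 × 1.1124 ≈ 1,232.03

1,232 drums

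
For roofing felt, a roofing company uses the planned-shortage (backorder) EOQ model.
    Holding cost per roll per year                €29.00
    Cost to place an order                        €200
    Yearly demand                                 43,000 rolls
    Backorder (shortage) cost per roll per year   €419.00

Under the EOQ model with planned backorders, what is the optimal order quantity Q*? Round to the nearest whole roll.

Q* = √(2DS/H) · √((H + b)/b)
   = √(2 × 43,000 × 200 / 29) · √((29 + 419) / 419)
   = 770.132 × 1.0340 ≈ 796.34

796 rolls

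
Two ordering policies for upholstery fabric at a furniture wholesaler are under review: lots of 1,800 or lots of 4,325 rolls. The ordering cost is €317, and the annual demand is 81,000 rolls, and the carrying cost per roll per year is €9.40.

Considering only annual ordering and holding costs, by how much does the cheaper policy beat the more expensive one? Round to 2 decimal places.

€3,539.38

TC(Q) = (D/Q)S + (Q/2)H
TC(1,800) = (81,000/1,800)×317 + (1,800/2)×9.4 = €22,725.00
TC(4,325) = (81,000/4,325)×317 + (4,325/2)×9.4 = €26,264.38
Lots of 1,800 are cheaper by €3,539.38.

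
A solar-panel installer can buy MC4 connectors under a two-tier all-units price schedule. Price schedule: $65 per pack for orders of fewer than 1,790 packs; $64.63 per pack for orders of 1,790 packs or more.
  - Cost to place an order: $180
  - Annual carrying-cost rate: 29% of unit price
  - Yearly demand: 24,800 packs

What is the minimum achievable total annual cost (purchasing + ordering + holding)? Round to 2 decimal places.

$1,622,092.57

H₁ = 29%×$65 = $18.8500;  H₂ = 29%×$64.63 = $18.7427
EOQ₁ = √(2×24,800×180/18.8500) = 688.21  (< 1,790, feasible at tier 1)
EOQ₂ = √(2×24,800×180/18.7427) = 690.18  (< 1,790 → use Q = 1,790 at tier-2 price)
TC(tier 1 (EOQ₁), Q≈688.2) = $1,624,972.77
TC(tier 2, Q≈1,790.0) = $1,622,092.57
Minimum at tier 2: $1,622,092.57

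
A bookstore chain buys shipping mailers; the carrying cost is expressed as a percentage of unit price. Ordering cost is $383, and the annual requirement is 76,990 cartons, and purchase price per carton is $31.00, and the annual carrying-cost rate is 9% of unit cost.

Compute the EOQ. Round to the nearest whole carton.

H = i·C = 0.09 × $31 = $2.7900 per carton-year
2DS/H = 2·76,990·383/2.79 = 21,137,756.27
EOQ = √21,137,756.27 ≈ 4,597.58

4,598 cartons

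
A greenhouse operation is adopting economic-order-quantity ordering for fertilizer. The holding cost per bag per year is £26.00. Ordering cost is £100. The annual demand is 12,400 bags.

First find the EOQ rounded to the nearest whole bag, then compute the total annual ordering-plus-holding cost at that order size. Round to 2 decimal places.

£8,029.94

EOQ = √(2DS/H) = √(2 × 12,400 × 100 / 26)
    = √(95,384.62) ≈ 308.84 → Q = 309 bags
Orders/yr = 12,400/309 = 40.129; ordering cost = 40.129 × £100 = £4,012.94
Average inventory = 309/2 = 154.5; holding cost = 154.5 × £26 = £4,017.00
Total = £4,012.94 + £4,017.00 = £8,029.94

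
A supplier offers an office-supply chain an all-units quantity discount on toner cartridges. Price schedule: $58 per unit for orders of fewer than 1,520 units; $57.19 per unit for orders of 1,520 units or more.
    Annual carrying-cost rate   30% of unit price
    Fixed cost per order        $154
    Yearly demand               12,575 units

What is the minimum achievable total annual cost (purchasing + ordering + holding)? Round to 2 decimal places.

H₁ = 30%×$58 = $17.4000;  H₂ = 30%×$57.19 = $17.1570
EOQ₁ = √(2×12,575×154/17.4000) = 471.80  (< 1,520, feasible at tier 1)
EOQ₂ = √(2×12,575×154/17.1570) = 475.13  (< 1,520 → use Q = 1,520 at tier-2 price)
TC(tier 1 (EOQ₁), Q≈471.8) = $737,559.26
TC(tier 2, Q≈1,520.0) = $733,477.62
Minimum at tier 2: $733,477.62

$733,477.62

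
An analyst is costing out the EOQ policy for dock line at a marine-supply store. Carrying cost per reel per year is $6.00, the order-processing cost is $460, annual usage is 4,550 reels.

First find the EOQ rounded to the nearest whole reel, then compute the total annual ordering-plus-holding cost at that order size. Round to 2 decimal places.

Q* = √(2·D·S / H) = √(2·4,550·460 / 6) = √697,666.7 ≈ 835.26 → Q = 835 reels
Annual ordering cost = (D/Q)·S = (4,550/835) × 460 = $2,506.59
Annual holding cost  = (Q/2)·H = (835/2) × 6 = $2,505.00
Total = $2,506.59 + $2,505.00 = $5,011.59

$5,011.59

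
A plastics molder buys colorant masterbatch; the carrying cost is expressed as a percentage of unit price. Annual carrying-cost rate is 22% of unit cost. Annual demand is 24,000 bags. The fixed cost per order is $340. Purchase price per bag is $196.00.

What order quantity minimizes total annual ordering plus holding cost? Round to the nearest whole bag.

615 bags

Carrying cost H = $196 × 22% = $43.1200/bag/yr
2DS/H = 2·24,000·340/43.12 = 378,478.66
EOQ = √378,478.66 ≈ 615.21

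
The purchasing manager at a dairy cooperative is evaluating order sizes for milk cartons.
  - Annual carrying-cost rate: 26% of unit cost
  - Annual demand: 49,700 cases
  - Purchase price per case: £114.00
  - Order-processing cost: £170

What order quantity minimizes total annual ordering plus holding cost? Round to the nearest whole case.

Holding cost per case per year: H = 26% × £114 = £29.6400
2DS/H = 2·49,700·170/29.64 = 570,107.96
EOQ = √570,107.96 ≈ 755.05

755 cases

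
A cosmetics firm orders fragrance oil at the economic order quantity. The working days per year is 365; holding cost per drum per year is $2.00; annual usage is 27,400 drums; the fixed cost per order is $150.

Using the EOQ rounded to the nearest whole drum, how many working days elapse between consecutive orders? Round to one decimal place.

27.0 days

Q* = √(2·D·S / H) = √(2·27,400·150 / 2) = √4,110,000.0 ≈ 2,027.31 → Q = 2,027 drums
Cycle time = (working days × Q)/D = (365 × 2,027) / 27,400 = 27.002 days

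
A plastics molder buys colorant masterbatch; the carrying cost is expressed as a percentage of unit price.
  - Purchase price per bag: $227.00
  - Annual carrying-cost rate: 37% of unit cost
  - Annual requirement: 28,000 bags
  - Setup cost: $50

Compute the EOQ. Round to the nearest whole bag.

183 bags

Holding cost per bag per year: H = 37% × $227 = $83.9900
2DS/H = 2·28,000·50/83.99 = 33,337.30
EOQ = √33,337.30 ≈ 182.59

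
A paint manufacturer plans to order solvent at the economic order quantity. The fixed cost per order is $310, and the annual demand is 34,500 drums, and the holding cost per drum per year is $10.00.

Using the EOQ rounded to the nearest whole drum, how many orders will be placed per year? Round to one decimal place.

Optimal lot size Q* = (2 × 34,500 × $310 / $10)^½ ≈ 1,462.53 → Q = 1,463
Orders per year = D/Q = 34,500 / 1,463 = 23.582

23.6 orders per year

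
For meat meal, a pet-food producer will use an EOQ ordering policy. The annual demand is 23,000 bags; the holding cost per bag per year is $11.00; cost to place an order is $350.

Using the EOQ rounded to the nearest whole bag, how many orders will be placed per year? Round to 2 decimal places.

Q* = √(2·D·S / H) = √(2·23,000·350 / 11) = √1,463,636.4 ≈ 1,209.81 → Q = 1,210
Orders per year = D/Q = 23,000 / 1,210 = 19.008

19.01 orders per year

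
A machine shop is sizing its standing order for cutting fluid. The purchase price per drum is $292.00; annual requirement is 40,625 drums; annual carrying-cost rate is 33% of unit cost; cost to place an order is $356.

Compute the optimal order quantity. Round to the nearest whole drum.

548 drums

Holding cost per drum per year: H = 33% × $292 = $96.3600
Q* = √(2·D·S / H) = √(2·40,625·356 / 96.36) = √300,176.4 ≈ 547.88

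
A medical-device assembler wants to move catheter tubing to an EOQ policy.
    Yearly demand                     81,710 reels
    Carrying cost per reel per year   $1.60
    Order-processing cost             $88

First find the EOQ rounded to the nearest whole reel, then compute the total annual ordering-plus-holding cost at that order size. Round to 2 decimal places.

Optimal lot size Q* = (2 × 81,710 × $88 / $1.6)^½ ≈ 2,998.02 → Q = 2,998 reels
Orders/yr = 81,710/2,998 = 27.255; ordering cost = 27.255 × $88 = $2,398.43
Average inventory = 2,998/2 = 1499; holding cost = 1499 × $1.6 = $2,398.40
Total = $2,398.43 + $2,398.40 = $4,796.83

$4,796.83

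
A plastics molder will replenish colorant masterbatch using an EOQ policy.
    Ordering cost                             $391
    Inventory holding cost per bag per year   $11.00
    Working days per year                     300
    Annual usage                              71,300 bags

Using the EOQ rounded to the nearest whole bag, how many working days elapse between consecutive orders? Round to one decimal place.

9.5 days

EOQ = √(2DS/H) = √(2 × 71,300 × 391 / 11)
    = √(5,068,781.82) ≈ 2,251.40 → Q = 2,251 bags
Cycle time = (working days × Q)/D = (300 × 2,251) / 71,300 = 9.471 days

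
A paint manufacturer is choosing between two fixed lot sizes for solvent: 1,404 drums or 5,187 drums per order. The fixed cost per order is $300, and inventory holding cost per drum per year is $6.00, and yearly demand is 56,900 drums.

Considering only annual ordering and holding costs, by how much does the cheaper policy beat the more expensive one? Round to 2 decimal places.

For each Q, cost = (D/Q)·S + (Q/2)·H.
TC(1,404) = (56,900/1,404)×300 + (1,404/2)×6 = $16,370.12
TC(5,187) = (56,900/5,187)×300 + (5,187/2)×6 = $18,851.92
Lots of 1,404 are cheaper by $2,481.80.

$2,481.80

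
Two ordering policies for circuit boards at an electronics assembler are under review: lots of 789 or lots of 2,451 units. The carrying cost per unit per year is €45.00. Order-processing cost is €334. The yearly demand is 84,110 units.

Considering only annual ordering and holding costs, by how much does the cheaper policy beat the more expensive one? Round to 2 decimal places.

€13,251.25

Annual cost at Q: ordering D·S/Q plus holding Q·H/2.
TC(789) = (84,110/789)×334 + (789/2)×45 = €53,358.00
TC(2,451) = (84,110/2,451)×334 + (2,451/2)×45 = €66,609.25
Lots of 789 are cheaper by €13,251.25.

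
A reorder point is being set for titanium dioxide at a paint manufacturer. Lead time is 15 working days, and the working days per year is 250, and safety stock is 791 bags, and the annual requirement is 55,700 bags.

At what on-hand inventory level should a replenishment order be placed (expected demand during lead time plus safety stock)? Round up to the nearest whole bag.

Daily demand d = 55,700 / 250 = 222.800 bags/day
Demand during lead time = 222.800 × 15 = 3,342.00
Reorder point = 3,342.00 + 791 = 4,133.00 → round up

4,133 bags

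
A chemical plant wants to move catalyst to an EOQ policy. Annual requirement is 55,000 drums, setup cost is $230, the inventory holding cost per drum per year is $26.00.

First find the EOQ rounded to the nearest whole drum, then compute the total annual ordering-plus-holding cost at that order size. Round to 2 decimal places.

$25,647.61

2DS/H = 2·55,000·230/26 = 973,076.92
EOQ = √973,076.92 ≈ 986.45 → Q = 986 drums
Ordering: D/Q × S = 55,000/986 × $230 = $12,829.61
Holding:  Q/2 × H = 986/2 × $26 = $12,818.00
Total = $12,829.61 + $12,818.00 = $25,647.61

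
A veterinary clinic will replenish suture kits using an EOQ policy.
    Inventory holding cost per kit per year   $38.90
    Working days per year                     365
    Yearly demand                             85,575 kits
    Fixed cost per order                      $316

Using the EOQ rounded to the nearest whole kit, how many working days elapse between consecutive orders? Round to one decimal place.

Q* = √(2·D·S / H) = √(2·85,575·316 / 38.9) = √1,390,318.8 ≈ 1,179.12 → Q = 1,179 kits
Cycle time = (working days × Q)/D = (365 × 1,179) / 85,575 = 5.029 days

5.0 days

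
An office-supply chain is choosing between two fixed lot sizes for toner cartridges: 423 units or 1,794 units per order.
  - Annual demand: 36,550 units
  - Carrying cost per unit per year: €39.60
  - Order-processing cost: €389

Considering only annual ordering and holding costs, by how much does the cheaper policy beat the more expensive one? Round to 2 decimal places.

€1,458.90

TC(Q) = (D/Q)S + (Q/2)H
TC(423) = (36,550/423)×389 + (423/2)×39.6 = €41,987.57
TC(1,794) = (36,550/1,794)×389 + (1,794/2)×39.6 = €43,446.48
|ΔTC| = |€41,987.57 − €43,446.48| = €1,458.90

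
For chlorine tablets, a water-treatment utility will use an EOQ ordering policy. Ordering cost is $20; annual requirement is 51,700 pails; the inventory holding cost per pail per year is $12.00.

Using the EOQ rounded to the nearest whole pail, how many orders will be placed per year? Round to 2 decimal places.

124.58 orders per year

EOQ = √(2DS/H) = √(2 × 51,700 × 20 / 12)
    = √(172,333.33) ≈ 415.13 → Q = 415
N = D/Q = 51,700/415 ≈ 124.578 orders/yr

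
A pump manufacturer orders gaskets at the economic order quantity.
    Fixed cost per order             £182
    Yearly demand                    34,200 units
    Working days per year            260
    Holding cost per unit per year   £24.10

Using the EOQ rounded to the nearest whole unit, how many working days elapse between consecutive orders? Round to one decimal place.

Q* = √(2·D·S / H) = √(2·34,200·182 / 24.1) = √516,547.7 ≈ 718.71 → Q = 719 units
T = Q/D × 260 days = 719/34,200 × 260 = 5.466 days

5.5 days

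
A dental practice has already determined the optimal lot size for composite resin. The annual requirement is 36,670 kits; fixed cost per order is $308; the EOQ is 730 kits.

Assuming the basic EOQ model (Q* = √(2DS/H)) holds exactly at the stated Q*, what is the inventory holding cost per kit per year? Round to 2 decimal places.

$42.39

From Q* = √(2DS/H) ⇒ Q*² = 2DS/H.
H = 2DS / Q² = 2 × 36,670 × 308 / 730² = 42.3883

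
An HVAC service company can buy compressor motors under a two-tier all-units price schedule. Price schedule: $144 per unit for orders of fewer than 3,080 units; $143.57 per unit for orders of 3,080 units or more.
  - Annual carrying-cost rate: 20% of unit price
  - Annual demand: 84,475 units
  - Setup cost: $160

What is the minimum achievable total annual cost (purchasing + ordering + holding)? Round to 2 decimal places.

$12,176,683.62

H₁ = 20%×$144 = $28.8000;  H₂ = 20%×$143.57 = $28.7140
EOQ₁ = √(2×84,475×160/28.8000) = 968.82  (< 3,080, feasible at tier 1)
EOQ₂ = √(2×84,475×160/28.7140) = 970.27  (< 3,080 → use Q = 3,080 at tier-2 price)
TC(tier 1 (EOQ₁), Q≈968.8) = $12,192,302.00
TC(tier 2, Q≈3,080.0) = $12,176,683.62
Minimum at tier 2: $12,176,683.62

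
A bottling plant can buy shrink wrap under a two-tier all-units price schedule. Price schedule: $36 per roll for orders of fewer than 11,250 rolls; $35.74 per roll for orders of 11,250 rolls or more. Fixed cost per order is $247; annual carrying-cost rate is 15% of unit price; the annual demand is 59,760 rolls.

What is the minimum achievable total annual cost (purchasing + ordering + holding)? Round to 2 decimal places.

$2,163,986.00

H₁ = 15%×$36 = $5.4000;  H₂ = 15%×$35.74 = $5.3610
EOQ₁ = √(2×59,760×247/5.4000) = 2,338.15  (< 11,250, feasible at tier 1)
EOQ₂ = √(2×59,760×247/5.3610) = 2,346.64  (< 11,250 → use Q = 11,250 at tier-2 price)
TC(tier 1 (EOQ₁), Q≈2,338.1) = $2,163,986.00
TC(tier 2, Q≈11,250.0) = $2,167,290.09
Minimum at tier 1 (EOQ₁): $2,163,986.00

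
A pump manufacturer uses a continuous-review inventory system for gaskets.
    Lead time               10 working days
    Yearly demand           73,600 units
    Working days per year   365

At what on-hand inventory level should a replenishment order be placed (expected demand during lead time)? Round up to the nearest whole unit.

Daily demand d = 73,600 / 365 = 201.644 units/day
Demand during lead time = 201.644 × 10 = 2,016.44
Reorder point = 2,016.44 → round up

2,017 units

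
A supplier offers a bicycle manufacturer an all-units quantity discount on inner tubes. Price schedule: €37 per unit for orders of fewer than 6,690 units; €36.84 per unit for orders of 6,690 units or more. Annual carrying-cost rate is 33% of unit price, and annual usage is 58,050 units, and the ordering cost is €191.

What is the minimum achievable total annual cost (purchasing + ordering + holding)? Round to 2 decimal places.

H₁ = 33%×€37 = €12.2100;  H₂ = 33%×€36.84 = €12.1572
EOQ₁ = √(2×58,050×191/12.2100) = 1,347.64  (< 6,690, feasible at tier 1)
EOQ₂ = √(2×58,050×191/12.1572) = 1,350.57  (< 6,690 → use Q = 6,690 at tier-2 price)
TC(tier 1 (EOQ₁), Q≈1,347.6) = €2,164,304.72
TC(tier 2, Q≈6,690.0) = €2,180,885.17
Minimum at tier 1 (EOQ₁): €2,164,304.72

€2,164,304.72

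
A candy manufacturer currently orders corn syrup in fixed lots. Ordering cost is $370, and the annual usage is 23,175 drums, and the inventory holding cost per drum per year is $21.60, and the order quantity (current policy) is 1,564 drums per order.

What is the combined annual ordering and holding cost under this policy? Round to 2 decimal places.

$22,373.78

Annual ordering cost = (D/Q)·S = (23,175/1,564) × 370 = $5,482.58
Annual holding cost  = (Q/2)·H = (1,564/2) × 21.6 = $16,891.20
Total = $5,482.58 + $16,891.20 = $22,373.78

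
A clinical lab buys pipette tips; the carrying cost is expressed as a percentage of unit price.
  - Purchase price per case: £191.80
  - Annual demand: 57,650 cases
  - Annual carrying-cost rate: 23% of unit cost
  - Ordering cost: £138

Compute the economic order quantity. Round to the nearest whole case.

601 cases

H = i·C = 0.23 × £191.8 = £44.1140 per case-year
Optimal lot size Q* = (2 × 57,650 × £138 / £44.114)^½ ≈ 600.57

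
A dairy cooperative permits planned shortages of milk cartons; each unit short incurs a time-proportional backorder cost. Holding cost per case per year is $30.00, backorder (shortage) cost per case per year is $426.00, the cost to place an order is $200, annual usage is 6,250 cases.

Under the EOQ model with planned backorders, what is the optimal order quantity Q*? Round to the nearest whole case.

Q* = √(2DS/H) · √((H + b)/b)
   = √(2 × 6,250 × 200 / 30) · √((30 + 426) / 426)
   = 288.675 × 1.0346 ≈ 298.67

299 cases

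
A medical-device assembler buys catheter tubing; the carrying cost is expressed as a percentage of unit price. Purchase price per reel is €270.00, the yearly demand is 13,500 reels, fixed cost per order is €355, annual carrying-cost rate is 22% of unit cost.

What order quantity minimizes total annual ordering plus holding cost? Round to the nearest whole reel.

H = i·C = 0.22 × €270 = €59.4000 per reel-year
EOQ = √(2DS/H) = √(2 × 13,500 × 355 / 59.4)
    = √(161,363.64) ≈ 401.70

402 reels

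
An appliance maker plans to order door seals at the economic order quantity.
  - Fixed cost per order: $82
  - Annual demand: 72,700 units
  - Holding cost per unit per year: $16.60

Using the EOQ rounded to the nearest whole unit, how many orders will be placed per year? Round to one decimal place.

85.8 orders per year

2DS/H = 2·72,700·82/16.6 = 718,240.96
EOQ = √718,240.96 ≈ 847.49 → Q = 847
Orders per year = D/Q = 72,700 / 847 = 85.832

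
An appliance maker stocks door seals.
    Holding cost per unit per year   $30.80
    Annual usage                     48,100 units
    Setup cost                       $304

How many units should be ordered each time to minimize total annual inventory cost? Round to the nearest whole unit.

974 units

2DS/H = 2·48,100·304/30.8 = 949,506.49
EOQ = √949,506.49 ≈ 974.43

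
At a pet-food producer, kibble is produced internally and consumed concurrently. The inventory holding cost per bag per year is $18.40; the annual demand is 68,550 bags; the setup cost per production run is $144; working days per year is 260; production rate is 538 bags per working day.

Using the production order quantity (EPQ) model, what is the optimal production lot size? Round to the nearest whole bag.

d = 68,550/260 = 263.6538 bags/day;  effective holding cost H(1 − d/p) = 18.4·(1 − 263.6538/538) = 9.38284
Q* = √(2DS / H_eff) = √(2·68,550·144 / 9.38284) ≈ 1,450.55

1,451 bags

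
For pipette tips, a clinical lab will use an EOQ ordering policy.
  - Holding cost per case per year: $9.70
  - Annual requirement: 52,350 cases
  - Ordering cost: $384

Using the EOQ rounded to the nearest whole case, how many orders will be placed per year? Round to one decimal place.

Optimal lot size Q* = (2 × 52,350 × $384 / $9.7)^½ ≈ 2,035.88 → Q = 2,036
N = D/Q = 52,350/2,036 ≈ 25.712 orders/yr

25.7 orders per year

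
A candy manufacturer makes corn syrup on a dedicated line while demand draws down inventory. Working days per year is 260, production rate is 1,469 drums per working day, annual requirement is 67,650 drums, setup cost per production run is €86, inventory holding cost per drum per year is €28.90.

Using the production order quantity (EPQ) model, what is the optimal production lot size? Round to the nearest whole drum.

699 drums

Daily demand d = 67,650/260 = 260.192; p = 1469; 1 − d/p = 0.82288
EPQ = √(2DS / (H(1 − d/p)))
    = √(2 × 67,650 × 86 / (28.9 × 0.82288)) ≈ 699.49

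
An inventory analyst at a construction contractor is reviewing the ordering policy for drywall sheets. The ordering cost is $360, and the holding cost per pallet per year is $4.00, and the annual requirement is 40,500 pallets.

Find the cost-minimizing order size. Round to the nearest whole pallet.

2,700 pallets

Optimal lot size Q* = (2 × 40,500 × $360 / $4)^½ ≈ 2,700.00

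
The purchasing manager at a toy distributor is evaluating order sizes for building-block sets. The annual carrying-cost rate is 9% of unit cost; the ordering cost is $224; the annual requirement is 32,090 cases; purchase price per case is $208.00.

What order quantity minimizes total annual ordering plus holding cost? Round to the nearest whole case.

H = i·C = 0.09 × $208 = $18.7200 per case-year
Q* = √(2·D·S / H) = √(2·32,090·224 / 18.72) = √767,965.8 ≈ 876.34

876 cases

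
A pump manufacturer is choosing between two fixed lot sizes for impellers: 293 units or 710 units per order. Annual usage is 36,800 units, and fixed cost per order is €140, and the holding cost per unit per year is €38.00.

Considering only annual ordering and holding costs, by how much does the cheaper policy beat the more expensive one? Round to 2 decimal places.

€2,404.28

Annual cost at Q: ordering D·S/Q plus holding Q·H/2.
TC(293) = (36,800/293)×140 + (293/2)×38 = €23,150.62
TC(710) = (36,800/710)×140 + (710/2)×38 = €20,746.34
Cheaper: Q = 710.  Difference = €2,404.28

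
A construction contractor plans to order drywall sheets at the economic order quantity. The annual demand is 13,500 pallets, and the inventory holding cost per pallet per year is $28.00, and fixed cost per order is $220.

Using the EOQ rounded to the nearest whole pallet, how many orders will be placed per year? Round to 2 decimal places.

29.28 orders per year

Optimal lot size Q* = (2 × 13,500 × $220 / $28)^½ ≈ 460.59 → Q = 461
N = D/Q = 13,500/461 ≈ 29.284 orders/yr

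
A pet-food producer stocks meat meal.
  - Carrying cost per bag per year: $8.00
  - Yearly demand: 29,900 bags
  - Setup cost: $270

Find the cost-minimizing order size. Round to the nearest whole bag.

1,421 bags

Optimal lot size Q* = (2 × 29,900 × $270 / $8)^½ ≈ 1,420.65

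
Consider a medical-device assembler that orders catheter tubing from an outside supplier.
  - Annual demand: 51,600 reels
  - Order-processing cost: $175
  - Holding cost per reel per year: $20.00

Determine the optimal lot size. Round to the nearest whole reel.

2DS/H = 2·51,600·175/20 = 903,000.00
EOQ = √903,000.00 ≈ 950.26

950 reels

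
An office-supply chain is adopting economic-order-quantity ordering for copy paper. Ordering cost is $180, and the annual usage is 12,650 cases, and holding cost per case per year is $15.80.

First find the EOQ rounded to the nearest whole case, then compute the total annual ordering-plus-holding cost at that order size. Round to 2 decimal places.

2DS/H = 2·12,650·180/15.8 = 288,227.85
EOQ = √288,227.85 ≈ 536.87 → Q = 537 cases
Annual ordering cost = (D/Q)·S = (12,650/537) × 180 = $4,240.22
Annual holding cost  = (Q/2)·H = (537/2) × 15.8 = $4,242.30
Total = $4,240.22 + $4,242.30 = $8,482.52

$8,482.52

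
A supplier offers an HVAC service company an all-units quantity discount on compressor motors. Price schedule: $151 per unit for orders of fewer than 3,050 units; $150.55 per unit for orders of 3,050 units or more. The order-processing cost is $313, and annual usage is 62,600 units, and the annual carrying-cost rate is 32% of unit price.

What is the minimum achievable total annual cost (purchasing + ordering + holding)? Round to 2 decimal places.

$9,496,114.88

H₁ = 32%×$151 = $48.3200;  H₂ = 32%×$150.55 = $48.1760
EOQ₁ = √(2×62,600×313/48.3200) = 900.56  (< 3,050, feasible at tier 1)
EOQ₂ = √(2×62,600×313/48.1760) = 901.90  (< 3,050 → use Q = 3,050 at tier-2 price)
TC(tier 1 (EOQ₁), Q≈900.6) = $9,496,114.88
TC(tier 2, Q≈3,050.0) = $9,504,322.60
Minimum at tier 1 (EOQ₁): $9,496,114.88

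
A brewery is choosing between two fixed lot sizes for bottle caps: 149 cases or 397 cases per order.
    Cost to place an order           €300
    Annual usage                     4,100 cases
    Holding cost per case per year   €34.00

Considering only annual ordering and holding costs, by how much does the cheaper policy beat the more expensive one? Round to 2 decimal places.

€940.80

TC(Q) = (D/Q)S + (Q/2)H
TC(149) = (4,100/149)×300 + (149/2)×34 = €10,788.03
TC(397) = (4,100/397)×300 + (397/2)×34 = €9,847.24
Lots of 397 are cheaper by €940.80.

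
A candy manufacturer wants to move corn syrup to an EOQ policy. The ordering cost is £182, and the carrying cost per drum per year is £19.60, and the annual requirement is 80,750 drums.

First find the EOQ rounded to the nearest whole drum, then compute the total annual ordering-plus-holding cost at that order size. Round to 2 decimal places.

Optimal lot size Q* = (2 × 80,750 × £182 / £19.6)^½ ≈ 1,224.60 → Q = 1,225 drums
Orders/yr = 80,750/1,225 = 65.918; ordering cost = 65.918 × £182 = £11,997.14
Average inventory = 1,225/2 = 612.5; holding cost = 612.5 × £19.6 = £12,005.00
Total = £11,997.14 + £12,005.00 = £24,002.14

£24,002.14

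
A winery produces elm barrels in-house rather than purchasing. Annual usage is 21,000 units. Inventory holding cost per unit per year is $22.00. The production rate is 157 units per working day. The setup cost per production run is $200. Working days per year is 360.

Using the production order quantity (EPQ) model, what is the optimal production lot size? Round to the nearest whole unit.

779 units

d = 21,000/360 = 58.3333 units/day;  effective holding cost H(1 − d/p) = 22·(1 − 58.3333/157) = 13.82590
Q* = √(2DS / H_eff) = √(2·21,000·200 / 13.82590) ≈ 779.46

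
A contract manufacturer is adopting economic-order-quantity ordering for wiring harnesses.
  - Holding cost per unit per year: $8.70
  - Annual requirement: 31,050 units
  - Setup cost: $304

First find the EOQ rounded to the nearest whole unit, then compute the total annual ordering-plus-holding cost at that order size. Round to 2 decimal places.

$12,815.70

Q* = √(2·D·S / H) = √(2·31,050·304 / 8.7) = √2,169,931.0 ≈ 1,473.07 → Q = 1,473 units
Annual ordering cost = (D/Q)·S = (31,050/1,473) × 304 = $6,408.15
Annual holding cost  = (Q/2)·H = (1,473/2) × 8.7 = $6,407.55
Total = $6,408.15 + $6,407.55 = $12,815.70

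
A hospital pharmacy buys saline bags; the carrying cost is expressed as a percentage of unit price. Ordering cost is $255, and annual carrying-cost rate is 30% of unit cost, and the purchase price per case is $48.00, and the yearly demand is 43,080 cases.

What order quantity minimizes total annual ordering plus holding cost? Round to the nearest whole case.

1,235 cases

Holding cost per case per year: H = 30% × $48 = $14.4000
Optimal lot size Q* = (2 × 43,080 × $255 / $14.4)^½ ≈ 1,235.21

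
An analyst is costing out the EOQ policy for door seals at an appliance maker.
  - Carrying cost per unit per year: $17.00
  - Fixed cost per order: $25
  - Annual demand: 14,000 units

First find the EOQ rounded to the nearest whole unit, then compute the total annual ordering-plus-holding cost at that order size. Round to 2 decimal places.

EOQ = √(2DS/H) = √(2 × 14,000 × 25 / 17)
    = √(41,176.47) ≈ 202.92 → Q = 203 units
Annual ordering cost = (D/Q)·S = (14,000/203) × 25 = $1,724.14
Annual holding cost  = (Q/2)·H = (203/2) × 17 = $1,725.50
Total = $1,724.14 + $1,725.50 = $3,449.64

$3,449.64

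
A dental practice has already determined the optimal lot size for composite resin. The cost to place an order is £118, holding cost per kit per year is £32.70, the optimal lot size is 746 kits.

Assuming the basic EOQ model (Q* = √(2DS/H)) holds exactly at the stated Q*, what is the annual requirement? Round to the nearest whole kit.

EOQ relation: Q² = 2DS/H, so rearrange for the unknown.
D = Q²H / (2S) = 746² × 32.7 / (2 × 118) = 77,110.48

77,110 kits per year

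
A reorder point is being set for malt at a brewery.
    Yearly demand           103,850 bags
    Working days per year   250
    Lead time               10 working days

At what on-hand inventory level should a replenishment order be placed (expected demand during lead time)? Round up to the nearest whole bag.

Daily demand d = 103,850 / 250 = 415.400 bags/day
Demand during lead time = 415.400 × 10 = 4,154.00
Reorder point = 4,154.00 → round up

4,154 bags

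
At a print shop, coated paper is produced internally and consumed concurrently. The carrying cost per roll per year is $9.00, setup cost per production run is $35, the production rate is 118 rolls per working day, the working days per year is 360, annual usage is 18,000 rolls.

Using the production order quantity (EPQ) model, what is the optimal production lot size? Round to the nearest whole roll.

493 rolls

Daily demand d = 18,000/360 = 50.000; p = 118; 1 − d/p = 0.57627
EPQ = √(2DS / (H(1 − d/p)))
    = √(2 × 18,000 × 35 / (9 × 0.57627)) ≈ 492.89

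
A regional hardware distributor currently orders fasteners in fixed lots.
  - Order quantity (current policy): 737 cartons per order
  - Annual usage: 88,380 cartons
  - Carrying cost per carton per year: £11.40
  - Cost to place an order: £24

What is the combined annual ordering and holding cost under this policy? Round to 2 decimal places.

£7,078.95

Orders/yr = 88,380/737 = 119.919; ordering cost = 119.919 × £24 = £2,878.05
Average inventory = 737/2 = 368.5; holding cost = 368.5 × £11.4 = £4,200.90
Total = £2,878.05 + £4,200.90 = £7,078.95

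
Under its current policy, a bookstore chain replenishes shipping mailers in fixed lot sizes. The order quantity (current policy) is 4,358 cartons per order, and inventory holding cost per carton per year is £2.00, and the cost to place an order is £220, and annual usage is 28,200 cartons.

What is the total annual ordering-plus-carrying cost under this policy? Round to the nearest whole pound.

Annual ordering cost = (D/Q)·S = (28,200/4,358) × 220 = £1,423.59
Annual holding cost  = (Q/2)·H = (4,358/2) × 2 = £4,358.00
Total = £1,423.59 + £4,358.00 = £5,781.59

£5,782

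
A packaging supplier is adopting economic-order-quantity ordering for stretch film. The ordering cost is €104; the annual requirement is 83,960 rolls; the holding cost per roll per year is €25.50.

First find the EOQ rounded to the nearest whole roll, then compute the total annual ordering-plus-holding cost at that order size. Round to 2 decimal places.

Q* = √(2·D·S / H) = √(2·83,960·104 / 25.5) = √684,850.2 ≈ 827.56 → Q = 828 rolls
Ordering: D/Q × S = 83,960/828 × €104 = €10,545.70
Holding:  Q/2 × H = 828/2 × €25.5 = €10,557.00
Total = €10,545.70 + €10,557.00 = €21,102.70

€21,102.70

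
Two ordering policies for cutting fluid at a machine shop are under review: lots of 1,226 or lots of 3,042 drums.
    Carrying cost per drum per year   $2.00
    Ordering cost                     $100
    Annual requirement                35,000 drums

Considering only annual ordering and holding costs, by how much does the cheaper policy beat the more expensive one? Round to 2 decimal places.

$111.75

TC(Q) = (D/Q)S + (Q/2)H
TC(1,226) = (35,000/1,226)×100 + (1,226/2)×2 = $4,080.81
TC(3,042) = (35,000/3,042)×100 + (3,042/2)×2 = $4,192.56
Lots of 1,226 are cheaper by $111.75.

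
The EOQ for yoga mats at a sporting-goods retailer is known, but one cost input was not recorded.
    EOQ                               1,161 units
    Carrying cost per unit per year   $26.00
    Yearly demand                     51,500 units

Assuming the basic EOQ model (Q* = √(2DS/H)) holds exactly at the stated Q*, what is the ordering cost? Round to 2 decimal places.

EOQ relation: Q² = 2DS/H, so rearrange for the unknown.
S = Q²H / (2D) = 1,161² × 26 / (2 × 51,500) = 340.2519

$340.25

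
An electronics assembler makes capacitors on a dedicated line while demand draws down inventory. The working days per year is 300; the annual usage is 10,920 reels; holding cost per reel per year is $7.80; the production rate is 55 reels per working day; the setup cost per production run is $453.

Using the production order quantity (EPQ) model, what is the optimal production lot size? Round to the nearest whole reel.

d = 10,920/300 = 36.4000 reels/day;  effective holding cost H(1 − d/p) = 7.8·(1 − 36.4000/55) = 2.63782
Q* = √(2DS / H_eff) = √(2·10,920·453 / 2.63782) ≈ 1,936.66

1,937 reels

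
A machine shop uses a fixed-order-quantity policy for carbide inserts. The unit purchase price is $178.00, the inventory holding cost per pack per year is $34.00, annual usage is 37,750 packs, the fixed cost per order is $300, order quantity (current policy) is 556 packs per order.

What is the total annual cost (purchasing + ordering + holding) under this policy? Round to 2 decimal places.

$6,749,320.71

Ordering: D/Q × S = 37,750/556 × $300 = $20,368.71
Holding:  Q/2 × H = 556/2 × $34 = $9,452.00
Purchase cost = D·C = 37,750 × 178 = $6,719,500.00
Total = $20,368.71 + $9,452.00 + $6,719,500.00 = $6,749,320.71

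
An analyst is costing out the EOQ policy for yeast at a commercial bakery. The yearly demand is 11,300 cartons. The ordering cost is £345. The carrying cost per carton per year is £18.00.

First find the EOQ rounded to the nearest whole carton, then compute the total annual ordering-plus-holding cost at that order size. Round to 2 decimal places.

£11,846.77

Q* = √(2·D·S / H) = √(2·11,300·345 / 18) = √433,166.7 ≈ 658.15 → Q = 658 cartons
Orders/yr = 11,300/658 = 17.173; ordering cost = 17.173 × £345 = £5,924.77
Average inventory = 658/2 = 329; holding cost = 329 × £18 = £5,922.00
Total = £5,924.77 + £5,922.00 = £11,846.77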